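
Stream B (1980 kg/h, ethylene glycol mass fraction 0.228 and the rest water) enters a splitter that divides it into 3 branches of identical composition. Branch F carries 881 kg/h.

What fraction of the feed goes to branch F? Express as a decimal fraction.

Fraction to F = 881/1980 = 0.4449.

0.445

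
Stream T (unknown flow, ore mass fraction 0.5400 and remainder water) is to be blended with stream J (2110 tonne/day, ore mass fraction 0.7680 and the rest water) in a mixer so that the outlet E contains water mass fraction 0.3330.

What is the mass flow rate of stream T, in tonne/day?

Let T be the unknown flow. Total out = 2110 + T.
water balance: 489.52 + 0.460·T = 0.333·(2110 + T)
(0.460 − 0.333)·T = 0.333×2110 − 489.52 = 213.11
T = 213.11 / 0.127 = 1678 tonne/day

1678 tonne/day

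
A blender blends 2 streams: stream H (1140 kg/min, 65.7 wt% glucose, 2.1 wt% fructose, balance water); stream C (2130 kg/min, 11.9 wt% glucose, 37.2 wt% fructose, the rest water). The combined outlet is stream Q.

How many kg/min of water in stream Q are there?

water out = water in = 1140×0.322 + 2130×0.509 = 1451.2 kg/min.

1451 kg/min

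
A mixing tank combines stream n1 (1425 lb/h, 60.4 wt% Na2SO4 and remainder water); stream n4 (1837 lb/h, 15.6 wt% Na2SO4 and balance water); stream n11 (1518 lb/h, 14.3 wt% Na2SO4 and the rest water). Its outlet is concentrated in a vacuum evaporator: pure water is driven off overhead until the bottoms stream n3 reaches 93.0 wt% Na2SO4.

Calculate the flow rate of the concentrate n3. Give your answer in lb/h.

1467 lb/h

Na2SO4 entering = 1425×0.604 + 1837×0.156 + 1518×0.143 = 1364.3 lb/h.
All Na2SO4 reports to n3, so n3 = 1364.3/0.930 = 1467 lb/h.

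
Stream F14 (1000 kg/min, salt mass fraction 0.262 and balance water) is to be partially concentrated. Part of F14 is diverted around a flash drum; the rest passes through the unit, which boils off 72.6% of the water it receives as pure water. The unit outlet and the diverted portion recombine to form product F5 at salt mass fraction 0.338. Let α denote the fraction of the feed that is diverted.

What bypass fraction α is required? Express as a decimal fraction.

0.580

All 1000×0.262 = 262 kg/min of salt reaches F5, so F5 = 262/0.338 = 775.15 kg/min and vapour = 224.85 kg/min.
The evaporator receives (1−α)·1000 of feed at 0.738 water and removes 0.726 of that water:
0.726×0.738×(1−α)×1000 = 224.85
(1−α) = 224.85/535.79 = 0.4197;  α = 0.5803.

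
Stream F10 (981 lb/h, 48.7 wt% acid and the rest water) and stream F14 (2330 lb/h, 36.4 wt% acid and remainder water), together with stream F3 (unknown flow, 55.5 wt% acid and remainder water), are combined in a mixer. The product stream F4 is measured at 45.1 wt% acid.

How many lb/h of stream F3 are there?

1610 lb/h

Let F3 be the unknown flow. Total out = 3311 + F3.
acid balance: 1325.9 + 0.555·F3 = 0.451·(3311 + F3)
(0.555 − 0.451)·F3 = 0.451×3311 − 1325.9 = 167.39
F3 = 167.39 / 0.104 = 1609.6 lb/h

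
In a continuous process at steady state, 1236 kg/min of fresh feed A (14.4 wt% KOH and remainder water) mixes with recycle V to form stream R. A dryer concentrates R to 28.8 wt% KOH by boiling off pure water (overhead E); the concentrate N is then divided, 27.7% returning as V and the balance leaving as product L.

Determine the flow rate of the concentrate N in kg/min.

854.8 kg/min

Overall KOH balance (none leaves overhead): KOH in fresh feed = KOH in product, i.e. 1236×0.144 = (1−0.277)·N·0.288.
N = 177.98/(0.288×0.723) = 854.77 kg/min.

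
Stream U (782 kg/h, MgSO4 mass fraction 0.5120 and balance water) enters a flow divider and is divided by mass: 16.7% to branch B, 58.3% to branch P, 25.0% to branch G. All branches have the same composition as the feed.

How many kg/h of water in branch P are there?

222.5 kg/h

Branch P total = 0.583×782 = 455.91 kg/h.
water in P = 0.488×455.91 = 222.48 kg/h.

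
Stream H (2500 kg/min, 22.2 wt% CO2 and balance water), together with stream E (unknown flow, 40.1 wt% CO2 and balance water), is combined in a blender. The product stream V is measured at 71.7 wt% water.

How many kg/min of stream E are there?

1292 kg/min

Let E be the unknown flow. Total out = 2500 + E.
water balance: 1945 + 0.599·E = 0.717·(2500 + E)
(0.599 − 0.717)·E = 0.717×2500 − 1945 = -152.5
E = -152.5 / -0.118 = 1292.4 kg/min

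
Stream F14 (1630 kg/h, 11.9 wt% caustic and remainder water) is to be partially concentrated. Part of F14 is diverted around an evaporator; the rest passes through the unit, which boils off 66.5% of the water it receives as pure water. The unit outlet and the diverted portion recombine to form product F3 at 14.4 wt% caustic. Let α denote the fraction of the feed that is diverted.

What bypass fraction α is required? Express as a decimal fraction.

All 1630×0.119 = 193.97 kg/h of caustic reaches F3, so F3 = 193.97/0.144 = 1347 kg/h and vapour = 282.99 kg/h.
The evaporator receives (1−α)·1630 of feed at 0.881 water and removes 0.665 of that water:
0.665×0.881×(1−α)×1630 = 282.99
(1−α) = 282.99/954.96 = 0.2963;  α = 0.7037.

0.704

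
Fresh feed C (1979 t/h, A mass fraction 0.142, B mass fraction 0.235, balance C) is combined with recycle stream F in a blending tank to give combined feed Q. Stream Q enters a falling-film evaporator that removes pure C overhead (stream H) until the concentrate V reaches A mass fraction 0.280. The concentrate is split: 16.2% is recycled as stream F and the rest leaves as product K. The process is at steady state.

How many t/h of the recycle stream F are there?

194 t/h

Overall A balance (none leaves overhead): A in fresh feed = A in product, i.e. 1979×0.142 = (1−0.162)·V·0.280.
V = 281.02/(0.280×0.838) = 1197.7 t/h.
Recycle F = 0.162×1197.7 = 194.02 t/h.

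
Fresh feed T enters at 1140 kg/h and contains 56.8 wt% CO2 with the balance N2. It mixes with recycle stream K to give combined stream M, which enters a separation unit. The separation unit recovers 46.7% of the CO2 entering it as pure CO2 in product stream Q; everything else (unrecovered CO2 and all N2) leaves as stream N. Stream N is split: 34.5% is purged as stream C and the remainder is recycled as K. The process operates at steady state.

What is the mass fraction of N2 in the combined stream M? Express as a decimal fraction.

N2 enters only via T and leaves only via the purge: 1140×0.432 = 0.345×(N2 in N), and the separation unit passes all N2, so N2 in M = N2 in N = 1427.5 kg/h.
CO2 in M: m_A = 1140×0.568 + (1−0.345)·(1−0.467)·m_A, so m_A = 647.52/0.6509 = 994.83 kg/h.
M = 994.83 + 1427.5 = 2422.3 kg/h.
N2 fraction in M = 1427.5/2422.3 = 0.589.

0.589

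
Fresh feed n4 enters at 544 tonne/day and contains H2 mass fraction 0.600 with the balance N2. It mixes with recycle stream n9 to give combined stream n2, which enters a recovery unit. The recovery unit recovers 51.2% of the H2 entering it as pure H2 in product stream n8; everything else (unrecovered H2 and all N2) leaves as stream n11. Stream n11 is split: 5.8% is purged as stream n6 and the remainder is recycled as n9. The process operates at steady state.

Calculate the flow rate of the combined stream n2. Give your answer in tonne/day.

N2 enters only via n4 and leaves only via the purge: 544×0.400 = 0.058×(N2 in n11), and the recovery unit passes all N2, so N2 in n2 = N2 in n11 = 3751.7 tonne/day.
H2 in n2: m_A = 544×0.600 + (1−0.058)·(1−0.512)·m_A, so m_A = 326.4/0.5403 = 604.1 tonne/day.
n2 = 604.1 + 3751.7 = 4355.8 tonne/day.

4356 tonne/day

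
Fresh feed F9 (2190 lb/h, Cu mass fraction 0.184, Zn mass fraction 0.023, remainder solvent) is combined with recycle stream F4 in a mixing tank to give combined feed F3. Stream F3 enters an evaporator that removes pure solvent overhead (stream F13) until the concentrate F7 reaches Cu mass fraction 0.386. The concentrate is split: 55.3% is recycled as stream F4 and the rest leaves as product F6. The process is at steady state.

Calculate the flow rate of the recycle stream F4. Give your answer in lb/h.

1291 lb/h

Overall Cu balance (none leaves overhead): Cu in fresh feed = Cu in product, i.e. 2190×0.184 = (1−0.553)·F7·0.386.
F7 = 402.96/(0.386×0.447) = 2335.4 lb/h.
Recycle F4 = 0.553×2335.4 = 1291.5 lb/h.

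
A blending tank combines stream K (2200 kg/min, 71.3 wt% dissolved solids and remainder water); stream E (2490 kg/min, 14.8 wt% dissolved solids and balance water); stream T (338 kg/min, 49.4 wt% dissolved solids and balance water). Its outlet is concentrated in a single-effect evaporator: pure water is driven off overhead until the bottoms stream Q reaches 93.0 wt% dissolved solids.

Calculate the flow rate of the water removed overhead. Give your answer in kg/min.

2766 kg/min

dissolved solids entering = 2200×0.713 + 2490×0.148 + 338×0.494 = 2104.1 kg/min.
All dissolved solids reports to Q, so Q = 2104.1/0.930 = 2262.5 kg/min.
Total feed = 5028 kg/min; overhead = 5028 − 2262.5 = 2765.5 kg/min.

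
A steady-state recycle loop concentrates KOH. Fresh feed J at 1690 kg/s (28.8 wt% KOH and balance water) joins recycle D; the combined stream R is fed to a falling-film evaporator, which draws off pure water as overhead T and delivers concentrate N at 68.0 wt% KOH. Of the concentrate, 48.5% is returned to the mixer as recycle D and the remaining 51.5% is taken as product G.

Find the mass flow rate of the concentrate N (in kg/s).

Overall KOH balance (none leaves overhead): KOH in fresh feed = KOH in product, i.e. 1690×0.288 = (1−0.485)·N·0.680.
N = 486.72/(0.680×0.515) = 1389.8 kg/s.

1390 kg/s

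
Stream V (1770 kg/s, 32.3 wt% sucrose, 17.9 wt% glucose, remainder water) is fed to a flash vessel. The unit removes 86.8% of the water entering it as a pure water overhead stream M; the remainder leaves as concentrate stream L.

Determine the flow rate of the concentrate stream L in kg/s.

1005 kg/s

water entering = 1770×0.498 = 881.46 kg/s; overhead removed = 0.868×881.46 = 765.11 kg/s.
Concentrate = 1770 − 765.11 = 1004.9 kg/s.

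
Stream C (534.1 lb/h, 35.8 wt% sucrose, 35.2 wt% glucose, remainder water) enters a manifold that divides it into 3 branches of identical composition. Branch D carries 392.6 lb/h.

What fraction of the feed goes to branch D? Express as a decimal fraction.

0.735

Fraction to D = 392.6/534.1 = 0.7351.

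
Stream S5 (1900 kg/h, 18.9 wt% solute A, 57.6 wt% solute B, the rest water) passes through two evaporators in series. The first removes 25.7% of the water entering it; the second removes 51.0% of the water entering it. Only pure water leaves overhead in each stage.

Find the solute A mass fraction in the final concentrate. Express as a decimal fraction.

0.222

water in feed = 1900×0.235 = 446.5 kg/h.
After stage 1: water left = (1−0.257)×446.5 = 331.75; stream total = 1785.2 kg/h.
After stage 2: water left = (1−0.510)×331.75 = 162.56; final concentrate = 1616.1 kg/h.
solute A fraction = 359.1/1616.1 = 0.222.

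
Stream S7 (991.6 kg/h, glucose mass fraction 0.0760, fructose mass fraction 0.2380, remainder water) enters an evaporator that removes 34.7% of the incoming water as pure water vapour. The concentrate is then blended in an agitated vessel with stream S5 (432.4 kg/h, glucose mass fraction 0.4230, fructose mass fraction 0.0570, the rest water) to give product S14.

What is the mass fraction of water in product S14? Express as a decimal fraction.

0.5632

Vapour removed = 0.347×0.686×991.6 = 236.04 kg/h; concentrate = 755.56 kg/h.
water reaching the mixer = 444.2 (from concentrate) + 432.4×0.520 = 669.04 kg/h.
Product flow = 755.56 + 432.4 = 1188 kg/h; water fraction = 0.5632.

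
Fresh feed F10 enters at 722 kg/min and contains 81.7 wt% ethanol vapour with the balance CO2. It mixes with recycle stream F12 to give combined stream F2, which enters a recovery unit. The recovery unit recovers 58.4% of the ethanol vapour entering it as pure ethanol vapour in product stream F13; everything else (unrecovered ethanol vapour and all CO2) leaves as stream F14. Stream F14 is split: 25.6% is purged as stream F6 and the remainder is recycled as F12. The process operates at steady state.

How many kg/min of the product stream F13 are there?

ethanol vapour in F2: m_A = 722×0.817 + (1−0.256)·(1−0.584)·m_A, so m_A = 589.87/0.6905 = 854.28 kg/min.
Product F13 = 0.584×854.28 = 498.9 kg/min.

498.9 kg/min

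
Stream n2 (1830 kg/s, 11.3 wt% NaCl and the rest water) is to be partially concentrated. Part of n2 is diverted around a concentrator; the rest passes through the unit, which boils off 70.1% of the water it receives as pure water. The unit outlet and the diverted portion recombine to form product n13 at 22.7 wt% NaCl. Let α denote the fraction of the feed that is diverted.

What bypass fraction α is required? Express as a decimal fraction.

All 1830×0.113 = 206.79 kg/s of NaCl reaches n13, so n13 = 206.79/0.227 = 910.97 kg/s and vapour = 919.03 kg/s.
The evaporator receives (1−α)·1830 of feed at 0.887 water and removes 0.701 of that water:
0.701×0.887×(1−α)×1830 = 919.03
(1−α) = 919.03/1137.9 = 0.8077;  α = 0.1923.

0.192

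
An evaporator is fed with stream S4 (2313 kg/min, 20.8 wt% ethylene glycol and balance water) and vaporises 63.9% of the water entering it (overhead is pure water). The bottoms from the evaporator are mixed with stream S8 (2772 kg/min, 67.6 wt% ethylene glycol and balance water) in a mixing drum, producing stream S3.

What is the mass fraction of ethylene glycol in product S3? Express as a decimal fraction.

0.602

Vapour removed = 0.639×0.792×2313 = 1170.6 kg/min; concentrate = 1142.4 kg/min.
ethylene glycol reaching the mixer = 481.1 (from concentrate) + 2772×0.676 = 2355 kg/min.
Product flow = 1142.4 + 2772 = 3914.4 kg/min; ethylene glycol fraction = 0.602.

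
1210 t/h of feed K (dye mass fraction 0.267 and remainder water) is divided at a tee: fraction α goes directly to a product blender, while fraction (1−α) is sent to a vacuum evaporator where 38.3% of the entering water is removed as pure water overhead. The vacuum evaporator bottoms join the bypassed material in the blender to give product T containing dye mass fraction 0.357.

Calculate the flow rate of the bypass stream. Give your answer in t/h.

All 1210×0.267 = 323.07 t/h of dye reaches T, so T = 323.07/0.357 = 904.96 t/h and vapour = 305.04 t/h.
The evaporator receives (1−α)·1210 of feed at 0.733 water and removes 0.383 of that water:
0.383×0.733×(1−α)×1210 = 305.04
(1−α) = 305.04/339.69 = 0.8980;  α = 0.1020.
Bypass flow = 0.1020×1210 = 123.43 t/h.

123.4 t/h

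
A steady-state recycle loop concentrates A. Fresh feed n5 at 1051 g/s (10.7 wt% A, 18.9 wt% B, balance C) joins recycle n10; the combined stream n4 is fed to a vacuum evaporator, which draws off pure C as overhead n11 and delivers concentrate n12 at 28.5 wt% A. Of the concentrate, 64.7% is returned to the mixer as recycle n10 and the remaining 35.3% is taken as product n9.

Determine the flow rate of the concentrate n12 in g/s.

1118 g/s

Overall A balance (none leaves overhead): A in fresh feed = A in product, i.e. 1051×0.107 = (1−0.647)·n12·0.285.
n12 = 112.46/(0.285×0.353) = 1117.8 g/s.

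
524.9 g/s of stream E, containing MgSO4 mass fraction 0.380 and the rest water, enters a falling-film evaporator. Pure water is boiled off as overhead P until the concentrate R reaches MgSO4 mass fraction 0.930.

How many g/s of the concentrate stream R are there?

214.5 g/s

MgSO4 is conserved: 524.9×0.380 = 199.46 g/s all reports to the concentrate.
Concentrate = 199.46/(target fraction) = 214.48 g/s.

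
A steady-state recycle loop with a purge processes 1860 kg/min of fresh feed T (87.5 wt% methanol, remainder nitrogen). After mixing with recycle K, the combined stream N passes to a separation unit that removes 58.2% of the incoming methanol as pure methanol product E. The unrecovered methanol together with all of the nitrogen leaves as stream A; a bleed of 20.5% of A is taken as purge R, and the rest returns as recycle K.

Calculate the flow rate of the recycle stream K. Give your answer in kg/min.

nitrogen enters only via T and leaves only via the purge: 1860×0.125 = 0.205×(nitrogen in A), and the separation unit passes all nitrogen, so nitrogen in N = nitrogen in A = 1134.1 kg/min.
methanol in N: m_A = 1860×0.875 + (1−0.205)·(1−0.582)·m_A, so m_A = 1627.5/0.6677 = 2437.5 kg/min.
A = (1−0.582)×2437.5 + 1134.1 = 2153 kg/min.
Recycle K = (1−0.205)×2153 = 1711.7 kg/min.

1712 kg/min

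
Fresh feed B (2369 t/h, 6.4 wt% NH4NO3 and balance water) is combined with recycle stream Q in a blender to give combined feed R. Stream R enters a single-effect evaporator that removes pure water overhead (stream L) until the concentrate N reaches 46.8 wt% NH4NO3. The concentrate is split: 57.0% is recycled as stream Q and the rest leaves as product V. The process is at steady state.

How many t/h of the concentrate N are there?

753.4 t/h

Overall NH4NO3 balance (none leaves overhead): NH4NO3 in fresh feed = NH4NO3 in product, i.e. 2369×0.064 = (1−0.570)·N·0.468.
N = 151.62/(0.468×0.430) = 753.41 t/h.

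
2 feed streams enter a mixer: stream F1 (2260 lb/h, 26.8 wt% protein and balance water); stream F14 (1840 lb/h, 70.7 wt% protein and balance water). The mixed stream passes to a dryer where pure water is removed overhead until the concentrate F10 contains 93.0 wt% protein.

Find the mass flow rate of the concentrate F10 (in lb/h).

2050 lb/h

protein entering = 2260×0.268 + 1840×0.707 = 1906.6 lb/h.
All protein reports to F10, so F10 = 1906.6/0.930 = 2050.1 lb/h.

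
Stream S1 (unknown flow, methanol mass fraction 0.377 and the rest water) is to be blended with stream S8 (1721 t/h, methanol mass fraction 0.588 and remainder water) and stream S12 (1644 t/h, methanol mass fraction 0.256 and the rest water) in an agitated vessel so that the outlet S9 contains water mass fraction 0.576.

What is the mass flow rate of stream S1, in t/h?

128.8 t/h

Let S1 be the unknown flow. Total out = 3365 + S1.
water balance: 1932.2 + 0.623·S1 = 0.576·(3365 + S1)
(0.623 − 0.576)·S1 = 0.576×3365 − 1932.2 = 6.052
S1 = 6.052 / 0.047 = 128.77 t/h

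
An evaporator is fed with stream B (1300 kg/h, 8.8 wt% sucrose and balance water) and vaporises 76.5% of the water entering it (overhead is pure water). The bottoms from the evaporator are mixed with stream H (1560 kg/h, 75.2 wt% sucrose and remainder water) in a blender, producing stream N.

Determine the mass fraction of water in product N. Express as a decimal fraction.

Vapour removed = 0.765×0.912×1300 = 906.98 kg/h; concentrate = 393.02 kg/h.
water reaching the mixer = 278.62 (from concentrate) + 1560×0.248 = 665.5 kg/h.
Product flow = 393.02 + 1560 = 1953 kg/h; water fraction = 0.3408.

0.3408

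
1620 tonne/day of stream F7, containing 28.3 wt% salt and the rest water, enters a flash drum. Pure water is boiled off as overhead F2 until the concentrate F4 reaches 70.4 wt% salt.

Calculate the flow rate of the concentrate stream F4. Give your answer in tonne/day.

651.2 tonne/day

salt is conserved: 1620×0.283 = 458.46 tonne/day all reports to the concentrate.
Concentrate = 458.46/(target fraction) = 651.22 tonne/day.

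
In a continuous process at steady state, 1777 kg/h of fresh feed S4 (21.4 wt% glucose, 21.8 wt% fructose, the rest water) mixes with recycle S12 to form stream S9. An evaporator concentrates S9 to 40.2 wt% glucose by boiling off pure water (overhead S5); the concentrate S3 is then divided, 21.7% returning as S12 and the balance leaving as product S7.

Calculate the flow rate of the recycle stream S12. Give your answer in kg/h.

Overall glucose balance (none leaves overhead): glucose in fresh feed = glucose in product, i.e. 1777×0.214 = (1−0.217)·S3·0.402.
S3 = 380.28/(0.402×0.783) = 1208.1 kg/h.
Recycle S12 = 0.217×1208.1 = 262.16 kg/h.

262.2 kg/h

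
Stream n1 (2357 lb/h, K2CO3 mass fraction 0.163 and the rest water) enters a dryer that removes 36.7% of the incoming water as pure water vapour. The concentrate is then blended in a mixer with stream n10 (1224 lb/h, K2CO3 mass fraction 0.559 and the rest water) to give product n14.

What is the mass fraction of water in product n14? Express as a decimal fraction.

Vapour removed = 0.367×0.837×2357 = 724.02 lb/h; concentrate = 1633 lb/h.
water reaching the mixer = 1248.8 (from concentrate) + 1224×0.441 = 1788.6 lb/h.
Product flow = 1633 + 1224 = 2857 lb/h; water fraction = 0.626.

0.626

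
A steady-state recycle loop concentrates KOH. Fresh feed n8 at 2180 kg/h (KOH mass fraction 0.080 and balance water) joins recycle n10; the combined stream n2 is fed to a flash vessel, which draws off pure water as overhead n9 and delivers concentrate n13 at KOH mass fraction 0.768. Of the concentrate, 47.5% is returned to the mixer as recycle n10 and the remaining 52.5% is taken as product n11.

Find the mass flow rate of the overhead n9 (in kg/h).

1953 kg/h

Overall KOH balance (none leaves overhead): KOH in fresh feed = KOH in product, i.e. 2180×0.080 = (1−0.475)·n13·0.768.
n13 = 174.4/(0.768×0.525) = 432.54 kg/h.
Recycle n10 = 0.475×432.54 = 205.46 kg/h.
Combined feed n2 = 2180 + 205.46 = 2385.5 kg/h.
Overhead n9 = n2 − n13 = 2385.5 − 432.54 = 1952.9 kg/h.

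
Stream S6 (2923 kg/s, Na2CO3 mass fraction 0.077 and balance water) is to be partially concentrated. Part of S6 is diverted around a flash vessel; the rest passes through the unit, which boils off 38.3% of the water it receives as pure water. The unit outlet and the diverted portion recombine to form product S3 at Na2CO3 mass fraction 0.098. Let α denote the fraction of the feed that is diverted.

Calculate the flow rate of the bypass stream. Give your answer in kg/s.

1151 kg/s

All 2923×0.077 = 225.07 kg/s of Na2CO3 reaches S3, so S3 = 225.07/0.098 = 2296.6 kg/s and vapour = 626.36 kg/s.
The evaporator receives (1−α)·2923 of feed at 0.923 water and removes 0.383 of that water:
0.383×0.923×(1−α)×2923 = 626.36
(1−α) = 626.36/1033.3 = 0.6062;  α = 0.3938.
Bypass flow = 0.3938×2923 = 1151.2 kg/s.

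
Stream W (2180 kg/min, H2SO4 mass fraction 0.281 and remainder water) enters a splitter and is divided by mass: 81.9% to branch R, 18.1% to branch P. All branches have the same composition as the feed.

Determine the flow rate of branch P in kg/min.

394.6 kg/min

Branch P flow = 0.181×2180 = 394.58 kg/min.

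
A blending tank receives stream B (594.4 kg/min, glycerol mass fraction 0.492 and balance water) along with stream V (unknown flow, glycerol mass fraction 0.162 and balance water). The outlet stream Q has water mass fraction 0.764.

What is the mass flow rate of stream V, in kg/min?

Let V be the unknown flow. Total out = 594.4 + V.
water balance: 301.96 + 0.838·V = 0.764·(594.4 + V)
(0.838 − 0.764)·V = 0.764×594.4 − 301.96 = 152.17
V = 152.17 / 0.074 = 2056.3 kg/min

2056 kg/min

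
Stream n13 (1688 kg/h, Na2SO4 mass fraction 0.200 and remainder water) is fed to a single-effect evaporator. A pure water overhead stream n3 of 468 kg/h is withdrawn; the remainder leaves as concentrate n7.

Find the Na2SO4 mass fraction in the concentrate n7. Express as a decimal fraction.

0.277

Na2SO4 is not removed: 1688×0.200 = 337.6 kg/h of Na2SO4 enters n7.
Concentrate = 1688 − 468 = 1220 kg/h.
Mass fraction = 337.6/1220 = 0.277.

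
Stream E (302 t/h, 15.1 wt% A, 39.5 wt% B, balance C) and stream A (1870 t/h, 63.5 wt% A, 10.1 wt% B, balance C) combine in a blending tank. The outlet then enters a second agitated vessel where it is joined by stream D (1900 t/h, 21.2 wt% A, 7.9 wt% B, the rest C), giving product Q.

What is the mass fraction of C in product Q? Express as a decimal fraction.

Overall, product flow = 4072 t/h.
C in = 302×0.454 + 1870×0.264 + 1900×0.709 = 1977.9 t/h.
C fraction in Q = 0.486.

0.486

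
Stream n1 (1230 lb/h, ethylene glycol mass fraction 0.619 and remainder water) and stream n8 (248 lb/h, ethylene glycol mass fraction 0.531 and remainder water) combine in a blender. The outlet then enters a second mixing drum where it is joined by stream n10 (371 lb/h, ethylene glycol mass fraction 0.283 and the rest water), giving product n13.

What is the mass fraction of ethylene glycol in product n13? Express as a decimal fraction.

0.540

Overall, product flow = 1849 lb/h.
ethylene glycol in = 1230×0.619 + 248×0.531 + 371×0.283 = 998.05 lb/h.
ethylene glycol fraction in n13 = 0.540.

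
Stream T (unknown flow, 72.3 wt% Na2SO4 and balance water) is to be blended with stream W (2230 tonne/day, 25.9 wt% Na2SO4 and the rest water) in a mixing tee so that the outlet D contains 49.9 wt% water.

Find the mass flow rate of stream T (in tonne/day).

Let T be the unknown flow. Total out = 2230 + T.
water balance: 1652.4 + 0.277·T = 0.499·(2230 + T)
(0.277 − 0.499)·T = 0.499×2230 − 1652.4 = -539.66
T = -539.66 / -0.222 = 2430.9 tonne/day

2431 tonne/day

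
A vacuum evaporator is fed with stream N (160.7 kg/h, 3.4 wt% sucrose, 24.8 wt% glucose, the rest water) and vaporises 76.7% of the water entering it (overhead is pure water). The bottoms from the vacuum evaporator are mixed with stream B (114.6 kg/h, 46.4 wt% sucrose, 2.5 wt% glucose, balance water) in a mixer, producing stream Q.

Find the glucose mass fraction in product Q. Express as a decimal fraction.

0.229

Vapour removed = 0.767×0.718×160.7 = 88.498 kg/h; concentrate = 72.202 kg/h.
glucose reaching the mixer = 39.854 (from concentrate) + 114.6×0.025 = 42.719 kg/h.
Product flow = 72.202 + 114.6 = 186.8 kg/h; glucose fraction = 0.229.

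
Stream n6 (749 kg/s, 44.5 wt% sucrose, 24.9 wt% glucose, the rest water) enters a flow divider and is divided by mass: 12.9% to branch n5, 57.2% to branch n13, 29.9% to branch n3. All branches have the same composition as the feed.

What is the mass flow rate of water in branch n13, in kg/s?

Branch n13 total = 0.572×749 = 428.43 kg/s.
water in n13 = 0.306×428.43 = 131.1 kg/s.

131.1 kg/s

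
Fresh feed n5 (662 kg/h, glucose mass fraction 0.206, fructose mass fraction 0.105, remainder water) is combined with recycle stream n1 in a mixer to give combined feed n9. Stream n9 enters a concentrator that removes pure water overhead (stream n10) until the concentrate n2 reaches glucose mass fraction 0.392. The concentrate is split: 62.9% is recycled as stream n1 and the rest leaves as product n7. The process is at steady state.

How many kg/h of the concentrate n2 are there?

Overall glucose balance (none leaves overhead): glucose in fresh feed = glucose in product, i.e. 662×0.206 = (1−0.629)·n2·0.392.
n2 = 136.37/(0.392×0.371) = 937.7 kg/h.

937.7 kg/h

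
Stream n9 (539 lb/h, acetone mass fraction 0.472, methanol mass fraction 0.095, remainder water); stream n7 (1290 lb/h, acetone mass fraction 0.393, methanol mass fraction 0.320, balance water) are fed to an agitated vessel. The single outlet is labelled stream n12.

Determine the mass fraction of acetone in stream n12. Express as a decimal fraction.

Total flow out = 539 + 1290 = 1829 lb/h.
acetone in = 539×0.472 + 1290×0.393 = 761.38 lb/h.
acetone mass fraction in n12 = 761.38/1829 = 0.416.

0.416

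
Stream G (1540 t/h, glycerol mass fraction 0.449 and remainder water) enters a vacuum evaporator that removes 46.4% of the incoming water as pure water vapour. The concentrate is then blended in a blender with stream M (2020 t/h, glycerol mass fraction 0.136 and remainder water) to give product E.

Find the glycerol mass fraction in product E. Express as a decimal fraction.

0.305

Vapour removed = 0.464×0.551×1540 = 393.72 t/h; concentrate = 1146.3 t/h.
glycerol reaching the mixer = 691.46 (from concentrate) + 2020×0.136 = 966.18 t/h.
Product flow = 1146.3 + 2020 = 3166.3 t/h; glycerol fraction = 0.305.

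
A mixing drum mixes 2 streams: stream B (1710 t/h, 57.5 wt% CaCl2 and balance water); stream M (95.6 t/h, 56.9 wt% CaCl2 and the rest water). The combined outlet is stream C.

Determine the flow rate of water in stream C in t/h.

768 t/h

water out = water in = 1710×0.425 + 95.6×0.431 = 767.95 t/h.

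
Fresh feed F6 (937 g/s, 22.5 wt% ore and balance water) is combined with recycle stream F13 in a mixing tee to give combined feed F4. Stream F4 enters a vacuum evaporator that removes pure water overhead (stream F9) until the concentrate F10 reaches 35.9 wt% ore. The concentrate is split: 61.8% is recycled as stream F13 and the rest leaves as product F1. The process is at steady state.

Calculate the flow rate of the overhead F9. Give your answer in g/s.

Overall ore balance (none leaves overhead): ore in fresh feed = ore in product, i.e. 937×0.225 = (1−0.618)·F10·0.359.
F10 = 210.83/(0.359×0.382) = 1537.3 g/s.
Recycle F13 = 0.618×1537.3 = 950.06 g/s.
Combined feed F4 = 937 + 950.06 = 1887.1 g/s.
Overhead F9 = F4 − F10 = 1887.1 − 1537.3 = 349.74 g/s.

349.7 g/s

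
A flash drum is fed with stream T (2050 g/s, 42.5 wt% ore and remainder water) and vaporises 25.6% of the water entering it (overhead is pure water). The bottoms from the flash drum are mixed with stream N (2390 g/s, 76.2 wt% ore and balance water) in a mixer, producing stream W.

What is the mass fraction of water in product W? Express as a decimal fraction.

0.349

Vapour removed = 0.256×0.575×2050 = 301.76 g/s; concentrate = 1748.2 g/s.
water reaching the mixer = 876.99 (from concentrate) + 2390×0.238 = 1445.8 g/s.
Product flow = 1748.2 + 2390 = 4138.2 g/s; water fraction = 0.349.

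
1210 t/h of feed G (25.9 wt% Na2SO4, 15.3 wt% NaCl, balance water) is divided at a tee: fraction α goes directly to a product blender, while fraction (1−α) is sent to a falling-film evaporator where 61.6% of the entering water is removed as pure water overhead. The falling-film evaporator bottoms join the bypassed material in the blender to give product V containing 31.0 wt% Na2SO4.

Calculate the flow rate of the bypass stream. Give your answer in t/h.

660.4 t/h

All 1210×0.259 = 313.39 t/h of Na2SO4 reaches V, so V = 313.39/0.310 = 1010.9 t/h and vapour = 199.06 t/h.
The evaporator receives (1−α)·1210 of feed at 0.588 water and removes 0.616 of that water:
0.616×0.588×(1−α)×1210 = 199.06
(1−α) = 199.06/438.27 = 0.4542;  α = 0.5458.
Bypass flow = 0.5458×1210 = 660.41 t/h.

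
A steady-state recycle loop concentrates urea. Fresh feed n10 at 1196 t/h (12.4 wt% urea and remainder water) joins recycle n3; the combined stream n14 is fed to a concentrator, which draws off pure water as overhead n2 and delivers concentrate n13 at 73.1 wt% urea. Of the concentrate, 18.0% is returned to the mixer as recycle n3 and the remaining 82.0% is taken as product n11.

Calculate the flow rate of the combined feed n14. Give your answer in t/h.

1241 t/h

Overall urea balance (none leaves overhead): urea in fresh feed = urea in product, i.e. 1196×0.124 = (1−0.180)·n13·0.731.
n13 = 148.3/(0.731×0.820) = 247.41 t/h.
Recycle n3 = 0.180×247.41 = 44.534 t/h.
Combined feed n14 = 1196 + 44.534 = 1240.5 t/h.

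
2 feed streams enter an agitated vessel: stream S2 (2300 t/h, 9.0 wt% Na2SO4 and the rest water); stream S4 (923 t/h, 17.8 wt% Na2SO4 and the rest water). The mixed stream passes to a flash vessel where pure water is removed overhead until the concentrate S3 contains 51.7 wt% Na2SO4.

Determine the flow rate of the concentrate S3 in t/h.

Na2SO4 entering = 2300×0.090 + 923×0.178 = 371.29 t/h.
All Na2SO4 reports to S3, so S3 = 371.29/0.517 = 718.17 t/h.

718.2 t/h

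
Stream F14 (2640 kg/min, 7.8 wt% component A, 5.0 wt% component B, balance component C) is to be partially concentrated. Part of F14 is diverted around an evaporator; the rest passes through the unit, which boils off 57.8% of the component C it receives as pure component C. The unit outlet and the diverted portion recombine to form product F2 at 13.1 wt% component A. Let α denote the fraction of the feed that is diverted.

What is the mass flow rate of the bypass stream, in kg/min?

520.8 kg/min

All 2640×0.078 = 205.92 kg/min of component A reaches F2, so F2 = 205.92/0.131 = 1571.9 kg/min and vapour = 1068.1 kg/min.
The evaporator receives (1−α)·2640 of feed at 0.872 component C and removes 0.578 of that component C:
0.578×0.872×(1−α)×2640 = 1068.1
(1−α) = 1068.1/1330.6 = 0.8027;  α = 0.1973.
Bypass flow = 0.1973×2640 = 520.84 kg/min.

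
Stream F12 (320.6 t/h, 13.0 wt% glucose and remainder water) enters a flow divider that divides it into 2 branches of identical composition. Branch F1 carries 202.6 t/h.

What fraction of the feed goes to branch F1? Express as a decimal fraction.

Fraction to F1 = 202.6/320.6 = 0.6319.

0.632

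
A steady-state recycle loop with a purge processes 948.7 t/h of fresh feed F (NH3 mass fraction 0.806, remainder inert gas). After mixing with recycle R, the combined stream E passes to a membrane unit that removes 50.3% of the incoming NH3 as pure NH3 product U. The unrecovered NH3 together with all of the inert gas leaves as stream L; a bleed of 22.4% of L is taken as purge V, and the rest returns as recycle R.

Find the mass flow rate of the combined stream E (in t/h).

2066 t/h

inert gas enters only via F and leaves only via the purge: 948.7×0.194 = 0.224×(inert gas in L), and the membrane unit passes all inert gas, so inert gas in E = inert gas in L = 821.64 t/h.
NH3 in E: m_A = 948.7×0.806 + (1−0.224)·(1−0.503)·m_A, so m_A = 764.65/0.6143 = 1244.7 t/h.
E = 1244.7 + 821.64 = 2066.3 t/h.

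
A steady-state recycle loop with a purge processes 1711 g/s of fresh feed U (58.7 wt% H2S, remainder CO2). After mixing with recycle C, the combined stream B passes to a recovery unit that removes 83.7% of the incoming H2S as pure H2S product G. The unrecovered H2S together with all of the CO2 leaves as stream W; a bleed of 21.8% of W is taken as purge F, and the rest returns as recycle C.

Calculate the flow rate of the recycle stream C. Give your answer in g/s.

2682 g/s

CO2 enters only via U and leaves only via the purge: 1711×0.413 = 0.218×(CO2 in W), and the recovery unit passes all CO2, so CO2 in B = CO2 in W = 3241.5 g/s.
H2S in B: m_A = 1711×0.587 + (1−0.218)·(1−0.837)·m_A, so m_A = 1004.4/0.8725 = 1151.1 g/s.
W = (1−0.837)×1151.1 + 3241.5 = 3429.1 g/s.
Recycle C = (1−0.218)×3429.1 = 2681.6 g/s.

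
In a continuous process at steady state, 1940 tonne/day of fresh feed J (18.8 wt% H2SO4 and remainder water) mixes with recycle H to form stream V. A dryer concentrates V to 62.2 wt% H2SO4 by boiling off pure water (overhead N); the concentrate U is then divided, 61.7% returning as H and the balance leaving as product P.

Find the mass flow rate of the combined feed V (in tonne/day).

Overall H2SO4 balance (none leaves overhead): H2SO4 in fresh feed = H2SO4 in product, i.e. 1940×0.188 = (1−0.617)·U·0.622.
U = 364.72/(0.622×0.383) = 1531 tonne/day.
Recycle H = 0.617×1531 = 944.62 tonne/day.
Combined feed V = 1940 + 944.62 = 2884.6 tonne/day.

2885 tonne/day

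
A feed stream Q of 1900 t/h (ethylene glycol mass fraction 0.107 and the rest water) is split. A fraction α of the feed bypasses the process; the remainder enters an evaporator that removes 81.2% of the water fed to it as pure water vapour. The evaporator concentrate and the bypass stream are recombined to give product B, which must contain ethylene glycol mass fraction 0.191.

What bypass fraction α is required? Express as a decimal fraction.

0.393

All 1900×0.107 = 203.3 t/h of ethylene glycol reaches B, so B = 203.3/0.191 = 1064.4 t/h and vapour = 835.6 t/h.
The evaporator receives (1−α)·1900 of feed at 0.893 water and removes 0.812 of that water:
0.812×0.893×(1−α)×1900 = 835.6
(1−α) = 835.6/1377.7 = 0.6065;  α = 0.3935.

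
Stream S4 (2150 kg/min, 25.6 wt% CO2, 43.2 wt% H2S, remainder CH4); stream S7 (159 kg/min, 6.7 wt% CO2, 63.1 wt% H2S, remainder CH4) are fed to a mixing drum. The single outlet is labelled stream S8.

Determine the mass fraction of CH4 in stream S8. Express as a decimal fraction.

Total flow out = 2150 + 159 = 2309 kg/min.
CH4 in = 2150×0.312 + 159×0.302 = 718.82 kg/min.
CH4 mass fraction in S8 = 718.82/2309 = 0.311.

0.311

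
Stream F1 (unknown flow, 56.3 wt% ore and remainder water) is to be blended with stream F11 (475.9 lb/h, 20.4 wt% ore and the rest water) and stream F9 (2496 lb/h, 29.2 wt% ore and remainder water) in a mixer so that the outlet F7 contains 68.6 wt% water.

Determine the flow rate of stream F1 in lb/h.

Let F1 be the unknown flow. Total out = 2971.9 + F1.
water balance: 2146 + 0.437·F1 = 0.686·(2971.9 + F1)
(0.437 − 0.686)·F1 = 0.686×2971.9 − 2146 = -107.26
F1 = -107.26 / -0.249 = 430.77 lb/h

430.8 lb/h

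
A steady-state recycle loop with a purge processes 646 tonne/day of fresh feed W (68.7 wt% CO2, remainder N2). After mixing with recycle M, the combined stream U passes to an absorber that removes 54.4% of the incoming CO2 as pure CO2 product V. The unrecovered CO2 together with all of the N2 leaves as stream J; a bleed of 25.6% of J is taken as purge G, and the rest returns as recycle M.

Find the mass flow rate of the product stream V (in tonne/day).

365.4 tonne/day

CO2 in U: m_A = 646×0.687 + (1−0.256)·(1−0.544)·m_A, so m_A = 443.8/0.6607 = 671.68 tonne/day.
Product V = 0.544×671.68 = 365.39 tonne/day.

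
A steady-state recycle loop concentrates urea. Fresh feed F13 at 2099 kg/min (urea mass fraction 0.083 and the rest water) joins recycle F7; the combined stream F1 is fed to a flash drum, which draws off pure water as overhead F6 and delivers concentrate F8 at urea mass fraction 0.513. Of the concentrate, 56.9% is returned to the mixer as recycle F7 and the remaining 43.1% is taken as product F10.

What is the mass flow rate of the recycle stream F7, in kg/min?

448.3 kg/min

Overall urea balance (none leaves overhead): urea in fresh feed = urea in product, i.e. 2099×0.083 = (1−0.569)·F8·0.513.
F8 = 174.22/(0.513×0.431) = 787.94 kg/min.
Recycle F7 = 0.569×787.94 = 448.34 kg/min.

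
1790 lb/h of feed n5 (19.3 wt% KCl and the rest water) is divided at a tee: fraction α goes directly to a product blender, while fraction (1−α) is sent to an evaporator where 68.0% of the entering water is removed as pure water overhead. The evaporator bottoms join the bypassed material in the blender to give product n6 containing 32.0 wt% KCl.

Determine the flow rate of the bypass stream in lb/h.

All 1790×0.193 = 345.47 lb/h of KCl reaches n6, so n6 = 345.47/0.320 = 1079.6 lb/h and vapour = 710.41 lb/h.
The evaporator receives (1−α)·1790 of feed at 0.807 water and removes 0.680 of that water:
0.680×0.807×(1−α)×1790 = 710.41
(1−α) = 710.41/982.28 = 0.7232;  α = 0.2768.
Bypass flow = 0.2768×1790 = 495.43 lb/h.

495.4 lb/h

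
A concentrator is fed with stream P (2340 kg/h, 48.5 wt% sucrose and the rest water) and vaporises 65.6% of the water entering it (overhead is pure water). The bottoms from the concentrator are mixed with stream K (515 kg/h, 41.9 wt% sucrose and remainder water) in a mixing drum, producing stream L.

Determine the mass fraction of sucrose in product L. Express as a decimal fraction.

0.654

Vapour removed = 0.656×0.515×2340 = 790.55 kg/h; concentrate = 1549.5 kg/h.
sucrose reaching the mixer = 1134.9 (from concentrate) + 515×0.419 = 1350.7 kg/h.
Product flow = 1549.5 + 515 = 2064.5 kg/h; sucrose fraction = 0.654.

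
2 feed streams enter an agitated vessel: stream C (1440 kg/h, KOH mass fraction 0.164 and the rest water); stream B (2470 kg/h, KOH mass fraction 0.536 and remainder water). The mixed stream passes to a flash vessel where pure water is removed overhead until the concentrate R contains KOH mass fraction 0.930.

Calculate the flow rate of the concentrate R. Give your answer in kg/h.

KOH entering = 1440×0.164 + 2470×0.536 = 1560.1 kg/h.
All KOH reports to R, so R = 1560.1/0.930 = 1677.5 kg/h.

1678 kg/h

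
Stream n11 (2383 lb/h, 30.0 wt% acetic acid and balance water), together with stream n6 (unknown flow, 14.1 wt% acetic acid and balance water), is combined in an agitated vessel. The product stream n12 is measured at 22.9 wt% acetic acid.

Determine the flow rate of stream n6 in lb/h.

Let n6 be the unknown flow. Total out = 2383 + n6.
acetic acid balance: 714.9 + 0.141·n6 = 0.229·(2383 + n6)
(0.141 − 0.229)·n6 = 0.229×2383 − 714.9 = -169.19
n6 = -169.19 / -0.088 = 1922.6 lb/h

1923 lb/h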